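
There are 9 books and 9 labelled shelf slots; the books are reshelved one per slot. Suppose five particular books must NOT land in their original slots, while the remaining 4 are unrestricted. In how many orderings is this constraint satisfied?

205056

Inclusion-exclusion on the 5 forbidden self-matches:
Σ_{j=0}^{5} (-1)^j C(5,j)(9-j)!
= C(5,0)·9! - C(5,1)·8! + C(5,2)·7! - C(5,3)·6! + C(5,4)·5! - C(5,5)·4!
= 362880 - 201600 + 50400 - 7200 + 600 - 24
= 205056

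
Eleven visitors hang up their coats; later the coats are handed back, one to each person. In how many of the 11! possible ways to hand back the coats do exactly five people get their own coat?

Choose which 5 of the 11 are fixed: C(11,5) = 462.
The other 6 form a derangement: !6 = 265.
Total: 462 × 265 = 122430.

122430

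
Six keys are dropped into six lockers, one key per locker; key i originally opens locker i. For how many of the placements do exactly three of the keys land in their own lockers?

40

Pick the 3 fixed positions: C(6,3) = 20 ways.
The other 3 form a derangement: !3 = 2.
Total: 20 × 2 = 40.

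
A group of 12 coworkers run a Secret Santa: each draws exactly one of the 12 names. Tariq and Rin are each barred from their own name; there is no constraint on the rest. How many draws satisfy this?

Let A_j be the event that the j-th constrained one is fixed. By inclusion-exclusion over the 2 events:
Σ_{j=0}^{2} (-1)^j C(2,j)(12-j)!
= C(2,0)·12! - C(2,1)·11! + C(2,2)·10!
= 479001600 - 79833600 + 3628800
= 402796800

402796800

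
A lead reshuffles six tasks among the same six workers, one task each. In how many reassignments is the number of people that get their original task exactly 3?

40

Pick the 3 fixed positions: C(6,3) = 20 ways.
The remaining 3 must be deranged: !3 = 2.
Total: 20 × 2 = 40.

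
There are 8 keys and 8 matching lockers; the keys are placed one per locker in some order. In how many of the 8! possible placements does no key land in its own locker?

The subfactorial !8 = [8!/e] (nearest integer).
8! = 40320, and 40320/e ≈ 14832.90, so !8 = 14833.

14833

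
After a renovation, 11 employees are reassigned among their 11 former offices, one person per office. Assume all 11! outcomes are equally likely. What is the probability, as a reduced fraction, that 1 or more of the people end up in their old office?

2523223/3991680

Favorable outcomes: Σ_{i≥1} C(11,i)·!(11-i) = 11·1334961 + 55·133496 + 165·14833 + 330·1854 + 462·265 + 462·44 + 330·9 + 165·2 + 55·1 + 11·0 + 1·1 = 25232230.
Total outcomes: 11! = 39916800.
Probability = 25232230/39916800 = 2523223/3991680.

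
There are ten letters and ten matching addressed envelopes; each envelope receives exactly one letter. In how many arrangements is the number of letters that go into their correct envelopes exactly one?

1334960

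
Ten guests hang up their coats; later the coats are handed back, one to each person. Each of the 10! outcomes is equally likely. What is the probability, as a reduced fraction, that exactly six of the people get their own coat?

Favorable outcomes: C(10,6)·!4 = 210·9 = 1890.
Total outcomes: 10! = 3628800.
Probability = 1890/3628800 = 1/1920.

1/1920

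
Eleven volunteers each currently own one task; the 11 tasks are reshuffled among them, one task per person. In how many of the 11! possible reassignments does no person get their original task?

By inclusion-exclusion, !11 = Σ (-1)^k · 11!/k! for k=0..11
= 11! - 11!/1! + 11!/2! - 11!/3! + 11!/4! - 11!/5! + 11!/6! - 11!/7! + 11!/8! - 11!/9! + 11!/10! - 11!/11!
= 39916800 - 39916800 + 19958400 - 6652800 + 1663200 - 332640 + 55440 - 7920 + 990 - 110 + 11 - 1
= 14684570

14684570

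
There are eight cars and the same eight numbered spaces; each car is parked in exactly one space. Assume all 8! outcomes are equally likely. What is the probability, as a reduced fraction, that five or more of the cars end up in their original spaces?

47/13440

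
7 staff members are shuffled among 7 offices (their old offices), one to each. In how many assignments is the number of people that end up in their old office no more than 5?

5039

Sum C(7,i)·!(7-i) for i = 0..5:
  i=0: C(7,0)·!7 = 1·1854 = 1854
  i=1: C(7,1)·!6 = 7·265 = 1855
  i=2: C(7,2)·!5 = 21·44 = 924
  i=3: C(7,3)·!4 = 35·9 = 315
  i=4: C(7,4)·!3 = 35·2 = 70
  i=5: C(7,5)·!2 = 21·1 = 21
Total = 5039.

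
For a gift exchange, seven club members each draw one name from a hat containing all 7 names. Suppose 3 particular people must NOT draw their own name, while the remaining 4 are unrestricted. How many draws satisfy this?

3216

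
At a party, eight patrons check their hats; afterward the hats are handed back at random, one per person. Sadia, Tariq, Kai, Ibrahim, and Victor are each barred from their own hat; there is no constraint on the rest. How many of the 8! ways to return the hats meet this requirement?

Let A_j be the event that the j-th constrained one is fixed. By inclusion-exclusion over the 5 events:
Σ_{j=0}^{5} (-1)^j C(5,j)(8-j)!
= C(5,0)·8! - C(5,1)·7! + C(5,2)·6! - C(5,3)·5! + C(5,4)·4! - C(5,5)·3!
= 40320 - 25200 + 7200 - 1200 + 120 - 6
= 21234

21234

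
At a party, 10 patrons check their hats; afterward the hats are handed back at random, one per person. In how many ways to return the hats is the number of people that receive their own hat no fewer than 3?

291394

Sum C(10,i)·!(10-i) for i = 3..10:
  i=3: C(10,3)·!7 = 120·1854 = 222480
  i=4: C(10,4)·!6 = 210·265 = 55650
  i=5: C(10,5)·!5 = 252·44 = 11088
  i=6: C(10,6)·!4 = 210·9 = 1890
  i=7: C(10,7)·!3 = 120·2 = 240
  i=8: C(10,8)·!2 = 45·1 = 45
  i=9: C(10,9)·!1 = 10·0 = 0
  i=10: C(10,10)·!0 = 1·1 = 1
Total = 291394.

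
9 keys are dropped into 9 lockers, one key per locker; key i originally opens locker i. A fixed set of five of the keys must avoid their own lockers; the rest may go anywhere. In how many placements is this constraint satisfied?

205056

Inclusion-exclusion on the 5 forbidden self-matches:
Σ_{j=0}^{5} (-1)^j C(5,j)(9-j)!
= C(5,0)·9! - C(5,1)·8! + C(5,2)·7! - C(5,3)·6! + C(5,4)·5! - C(5,5)·4!
= 362880 - 201600 + 50400 - 7200 + 600 - 24
= 205056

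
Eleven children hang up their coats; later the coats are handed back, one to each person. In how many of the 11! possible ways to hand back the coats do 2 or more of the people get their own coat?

10547659

Sum C(11,i)·!(11-i) for i = 2..11:
  i=2: C(11,2)·!9 = 55·133496 = 7342280
  i=3: C(11,3)·!8 = 165·14833 = 2447445
  i=4: C(11,4)·!7 = 330·1854 = 611820
  i=5: C(11,5)·!6 = 462·265 = 122430
  i=6: C(11,6)·!5 = 462·44 = 20328
  i=7: C(11,7)·!4 = 330·9 = 2970
  i=8: C(11,8)·!3 = 165·2 = 330
  i=9: C(11,9)·!2 = 55·1 = 55
  i=10: C(11,10)·!1 = 11·0 = 0
  i=11: C(11,11)·!0 = 1·1 = 1
Total = 10547659.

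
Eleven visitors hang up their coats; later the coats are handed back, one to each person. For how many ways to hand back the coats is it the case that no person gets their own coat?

!11 = 11! · Σ_{k=0}^{11} (-1)^k/k!
= 11! - 11!/1! + 11!/2! - 11!/3! + 11!/4! - 11!/5! + 11!/6! - 11!/7! + 11!/8! - 11!/9! + 11!/10! - 11!/11!
= 39916800 - 39916800 + 19958400 - 6652800 + 1663200 - 332640 + 55440 - 7920 + 990 - 110 + 11 - 1
= 14684570

14684570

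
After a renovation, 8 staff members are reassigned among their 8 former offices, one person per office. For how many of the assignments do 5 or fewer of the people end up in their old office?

40291

# with exactly i fixed is C(8,i)·!(8-i); sum over i=0..5:
  i=0: C(8,0)·!8 = 1·14833 = 14833
  i=1: C(8,1)·!7 = 8·1854 = 14832
  i=2: C(8,2)·!6 = 28·265 = 7420
  i=3: C(8,3)·!5 = 56·44 = 2464
  i=4: C(8,4)·!4 = 70·9 = 630
  i=5: C(8,5)·!3 = 56·2 = 112
Total = 40291.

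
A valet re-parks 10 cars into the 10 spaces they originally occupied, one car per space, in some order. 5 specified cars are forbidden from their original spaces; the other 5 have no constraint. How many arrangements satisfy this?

2170680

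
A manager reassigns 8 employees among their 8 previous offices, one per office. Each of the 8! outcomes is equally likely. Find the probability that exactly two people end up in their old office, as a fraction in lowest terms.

53/288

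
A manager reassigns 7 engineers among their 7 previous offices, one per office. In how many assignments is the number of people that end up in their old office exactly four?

70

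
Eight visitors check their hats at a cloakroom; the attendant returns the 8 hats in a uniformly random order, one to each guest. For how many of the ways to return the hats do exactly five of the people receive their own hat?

Choose which 5 of the 8 are fixed: C(8,5) = 56.
The other 3 form a derangement: !3 = 2.
Total: 56 × 2 = 112.

112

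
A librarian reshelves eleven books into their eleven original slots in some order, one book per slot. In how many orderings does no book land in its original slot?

By inclusion-exclusion, !11 = Σ (-1)^k · 11!/k! for k=0..11
= 11! - 11!/1! + 11!/2! - 11!/3! + 11!/4! - 11!/5! + 11!/6! - 11!/7! + 11!/8! - 11!/9! + 11!/10! - 11!/11!
= 39916800 - 39916800 + 19958400 - 6652800 + 1663200 - 332640 + 55440 - 7920 + 990 - 110 + 11 - 1
= 14684570

14684570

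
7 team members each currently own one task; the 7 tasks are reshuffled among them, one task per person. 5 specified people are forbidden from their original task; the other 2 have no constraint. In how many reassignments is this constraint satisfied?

Inclusion-exclusion on the 5 forbidden self-matches:
Σ_{j=0}^{5} (-1)^j C(5,j)(7-j)!
= C(5,0)·7! - C(5,1)·6! + C(5,2)·5! - C(5,3)·4! + C(5,4)·3! - C(5,5)·2!
= 5040 - 3600 + 1200 - 240 + 30 - 2
= 2428

2428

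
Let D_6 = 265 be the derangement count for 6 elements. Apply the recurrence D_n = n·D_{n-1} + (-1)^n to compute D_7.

1854

D_7 = 7·265 - 1 = 1854.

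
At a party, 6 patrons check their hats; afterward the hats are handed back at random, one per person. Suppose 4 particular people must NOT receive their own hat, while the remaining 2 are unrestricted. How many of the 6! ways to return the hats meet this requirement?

362

Let A_j be the event that the j-th constrained one is fixed. By inclusion-exclusion over the 4 events:
Σ_{j=0}^{4} (-1)^j C(4,j)(6-j)!
= C(4,0)·6! - C(4,1)·5! + C(4,2)·4! - C(4,3)·3! + C(4,4)·2!
= 720 - 480 + 144 - 24 + 2
= 362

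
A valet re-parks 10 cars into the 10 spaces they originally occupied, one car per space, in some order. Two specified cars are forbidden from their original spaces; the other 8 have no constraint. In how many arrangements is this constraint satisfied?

Let A_j be the event that the j-th constrained one is fixed. By inclusion-exclusion over the 2 events:
Σ_{j=0}^{2} (-1)^j C(2,j)(10-j)!
= C(2,0)·10! - C(2,1)·9! + C(2,2)·8!
= 3628800 - 725760 + 40320
= 2943360

2943360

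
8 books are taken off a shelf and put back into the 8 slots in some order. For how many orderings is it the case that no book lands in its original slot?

Use !n = n·!(n-1) + (-1)^n.
!8 = 8·1854 + 1 = 14833

14833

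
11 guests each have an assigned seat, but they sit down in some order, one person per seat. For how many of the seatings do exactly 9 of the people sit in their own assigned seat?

Pick the 9 fixed positions: C(11,9) = 55 ways.
The remaining 2 must be deranged: !2 = 1.
Total: 55 × 1 = 55.

55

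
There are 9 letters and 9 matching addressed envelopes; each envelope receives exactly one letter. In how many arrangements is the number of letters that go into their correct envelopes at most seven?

362879

Sum C(9,i)·!(9-i) for i = 0..7:
  i=0: C(9,0)·!9 = 1·133496 = 133496
  i=1: C(9,1)·!8 = 9·14833 = 133497
  i=2: C(9,2)·!7 = 36·1854 = 66744
  i=3: C(9,3)·!6 = 84·265 = 22260
  i=4: C(9,4)·!5 = 126·44 = 5544
  i=5: C(9,5)·!4 = 126·9 = 1134
  i=6: C(9,6)·!3 = 84·2 = 168
  i=7: C(9,7)·!2 = 36·1 = 36
Total = 362879.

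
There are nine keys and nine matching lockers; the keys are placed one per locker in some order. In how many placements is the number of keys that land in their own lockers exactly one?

Pick the single fixed position: C(9,1) = 9 ways.
The other 8 form a derangement: !8 = 14833.
Total: 9 × 14833 = 133497.

133497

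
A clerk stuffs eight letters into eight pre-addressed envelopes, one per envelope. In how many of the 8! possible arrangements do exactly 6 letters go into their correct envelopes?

28

Choose which 6 of the 8 are fixed: C(8,6) = 28.
The remaining 2 must be deranged: !2 = 1.
Total: 28 × 1 = 28.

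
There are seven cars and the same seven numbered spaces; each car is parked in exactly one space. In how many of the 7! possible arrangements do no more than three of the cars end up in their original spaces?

Sum C(7,i)·!(7-i) for i = 0..3:
  i=0: C(7,0)·!7 = 1·1854 = 1854
  i=1: C(7,1)·!6 = 7·265 = 1855
  i=2: C(7,2)·!5 = 21·44 = 924
  i=3: C(7,3)·!4 = 35·9 = 315
Total = 4948.

4948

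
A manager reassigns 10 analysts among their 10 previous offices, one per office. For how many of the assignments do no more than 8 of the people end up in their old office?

3628799

Sum C(10,i)·!(10-i) for i = 0..8:
  i=0: C(10,0)·!10 = 1·1334961 = 1334961
  i=1: C(10,1)·!9 = 10·133496 = 1334960
  i=2: C(10,2)·!8 = 45·14833 = 667485
  i=3: C(10,3)·!7 = 120·1854 = 222480
  i=4: C(10,4)·!6 = 210·265 = 55650
  i=5: C(10,5)·!5 = 252·44 = 11088
  i=6: C(10,6)·!4 = 210·9 = 1890
  i=7: C(10,7)·!3 = 120·2 = 240
  i=8: C(10,8)·!2 = 45·1 = 45
Total = 3628799.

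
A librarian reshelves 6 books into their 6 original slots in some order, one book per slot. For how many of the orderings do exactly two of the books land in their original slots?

Choose which 2 of the 6 are fixed: C(6,2) = 15.
The remaining 4 must be deranged: !4 = 9.
Total: 15 × 9 = 135.

135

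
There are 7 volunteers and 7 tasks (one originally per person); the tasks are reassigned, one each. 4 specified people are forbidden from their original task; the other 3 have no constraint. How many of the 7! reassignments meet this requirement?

Inclusion-exclusion on the 4 forbidden self-matches:
Σ_{j=0}^{4} (-1)^j C(4,j)(7-j)!
= C(4,0)·7! - C(4,1)·6! + C(4,2)·5! - C(4,3)·4! + C(4,4)·3!
= 5040 - 2880 + 720 - 96 + 6
= 2790

2790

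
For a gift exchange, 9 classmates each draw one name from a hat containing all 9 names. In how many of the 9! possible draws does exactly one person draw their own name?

133497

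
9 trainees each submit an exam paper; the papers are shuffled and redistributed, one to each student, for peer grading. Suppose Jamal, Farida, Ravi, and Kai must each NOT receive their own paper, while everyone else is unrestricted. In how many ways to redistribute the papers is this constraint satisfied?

229080

Let A_j be the event that the j-th constrained one is fixed. By inclusion-exclusion over the 4 events:
Σ_{j=0}^{4} (-1)^j C(4,j)(9-j)!
= C(4,0)·9! - C(4,1)·8! + C(4,2)·7! - C(4,3)·6! + C(4,4)·5!
= 362880 - 161280 + 30240 - 2880 + 120
= 229080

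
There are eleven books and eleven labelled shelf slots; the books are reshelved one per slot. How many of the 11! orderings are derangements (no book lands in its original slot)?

14684570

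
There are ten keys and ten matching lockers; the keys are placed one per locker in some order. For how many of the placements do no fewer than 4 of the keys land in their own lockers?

68914

Sum C(10,i)·!(10-i) for i = 4..10:
  i=4: C(10,4)·!6 = 210·265 = 55650
  i=5: C(10,5)·!5 = 252·44 = 11088
  i=6: C(10,6)·!4 = 210·9 = 1890
  i=7: C(10,7)·!3 = 120·2 = 240
  i=8: C(10,8)·!2 = 45·1 = 45
  i=9: C(10,9)·!1 = 10·0 = 0
  i=10: C(10,10)·!0 = 1·1 = 1
Total = 68914.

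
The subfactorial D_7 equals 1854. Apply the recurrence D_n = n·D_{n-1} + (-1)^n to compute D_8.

14833

D_8 = 8·1854 + 1 = 14833.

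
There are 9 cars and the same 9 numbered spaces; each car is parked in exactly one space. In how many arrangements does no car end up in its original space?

133496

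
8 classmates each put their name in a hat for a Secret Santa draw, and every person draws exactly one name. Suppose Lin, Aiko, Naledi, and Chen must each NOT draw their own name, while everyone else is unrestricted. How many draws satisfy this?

Inclusion-exclusion on the 4 forbidden self-matches:
Σ_{j=0}^{4} (-1)^j C(4,j)(8-j)!
= C(4,0)·8! - C(4,1)·7! + C(4,2)·6! - C(4,3)·5! + C(4,4)·4!
= 40320 - 20160 + 4320 - 480 + 24
= 24024

24024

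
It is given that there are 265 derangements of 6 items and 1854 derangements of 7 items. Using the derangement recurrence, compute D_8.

D_8 = (8-1)·(D_7 + D_6) = 7·(1854 + 265) = 7·2119 = 14833.

14833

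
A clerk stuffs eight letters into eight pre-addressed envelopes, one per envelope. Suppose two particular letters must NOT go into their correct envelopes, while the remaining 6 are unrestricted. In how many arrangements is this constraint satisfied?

30960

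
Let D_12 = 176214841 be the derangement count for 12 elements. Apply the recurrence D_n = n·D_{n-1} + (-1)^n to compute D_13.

2290792932

D_13 = 13·176214841 - 1 = 2290792932.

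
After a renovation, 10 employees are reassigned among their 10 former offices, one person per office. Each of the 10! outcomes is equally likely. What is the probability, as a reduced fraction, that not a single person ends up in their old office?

16481/44800

Favorable outcomes: !10 = 1334961.
Total outcomes: 10! = 3628800.
Probability = 1334961/3628800 = 16481/44800.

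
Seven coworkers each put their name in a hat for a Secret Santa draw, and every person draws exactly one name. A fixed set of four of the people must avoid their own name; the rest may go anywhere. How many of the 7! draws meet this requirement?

2790

Inclusion-exclusion on the 4 forbidden self-matches:
Σ_{j=0}^{4} (-1)^j C(4,j)(7-j)!
= C(4,0)·7! - C(4,1)·6! + C(4,2)·5! - C(4,3)·4! + C(4,4)·3!
= 5040 - 2880 + 720 - 96 + 6
= 2790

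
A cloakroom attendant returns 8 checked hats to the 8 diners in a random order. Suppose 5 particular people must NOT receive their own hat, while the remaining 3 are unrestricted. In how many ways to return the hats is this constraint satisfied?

Let A_j be the event that the j-th constrained one is fixed. By inclusion-exclusion over the 5 events:
Σ_{j=0}^{5} (-1)^j C(5,j)(8-j)!
= C(5,0)·8! - C(5,1)·7! + C(5,2)·6! - C(5,3)·5! + C(5,4)·4! - C(5,5)·3!
= 40320 - 25200 + 7200 - 1200 + 120 - 6
= 21234

21234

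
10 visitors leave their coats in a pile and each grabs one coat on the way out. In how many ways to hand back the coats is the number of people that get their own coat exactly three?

222480

Pick the 3 fixed positions: C(10,3) = 120 ways.
The other 7 form a derangement: !7 = 1854.
Total: 120 × 1854 = 222480.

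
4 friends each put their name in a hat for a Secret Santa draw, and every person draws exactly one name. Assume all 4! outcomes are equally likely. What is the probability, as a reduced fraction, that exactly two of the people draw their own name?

1/4

Favorable outcomes: C(4,2)·!2 = 6·1 = 6.
Total outcomes: 4! = 24.
Probability = 6/24 = 1/4.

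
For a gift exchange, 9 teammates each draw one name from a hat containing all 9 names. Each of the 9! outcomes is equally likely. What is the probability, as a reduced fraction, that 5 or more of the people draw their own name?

Favorable outcomes: Σ_{i≥5} C(9,i)·!(9-i) = 126·9 + 84·2 + 36·1 + 9·0 + 1·1 = 1339.
Total outcomes: 9! = 362880.
Probability = 1339/362880 = 1339/362880.

1339/362880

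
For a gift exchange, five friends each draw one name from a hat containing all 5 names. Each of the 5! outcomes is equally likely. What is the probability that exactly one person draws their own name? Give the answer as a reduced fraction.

3/8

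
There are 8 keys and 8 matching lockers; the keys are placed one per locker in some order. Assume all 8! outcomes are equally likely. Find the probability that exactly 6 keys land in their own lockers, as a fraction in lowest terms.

Favorable outcomes: C(8,6)·!2 = 28·1 = 28.
Total outcomes: 8! = 40320.
Probability = 28/40320 = 1/1440.

1/1440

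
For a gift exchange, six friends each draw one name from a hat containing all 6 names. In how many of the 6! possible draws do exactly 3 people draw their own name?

40

Pick the 3 fixed positions: C(6,3) = 20 ways.
The other 3 form a derangement: !3 = 2.
Total: 20 × 2 = 40.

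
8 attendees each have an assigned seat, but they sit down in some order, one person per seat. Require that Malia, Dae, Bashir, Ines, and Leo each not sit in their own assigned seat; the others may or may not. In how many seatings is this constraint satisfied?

Inclusion-exclusion on the 5 forbidden self-matches:
Σ_{j=0}^{5} (-1)^j C(5,j)(8-j)!
= C(5,0)·8! - C(5,1)·7! + C(5,2)·6! - C(5,3)·5! + C(5,4)·4! - C(5,5)·3!
= 40320 - 25200 + 7200 - 1200 + 120 - 6
= 21234

21234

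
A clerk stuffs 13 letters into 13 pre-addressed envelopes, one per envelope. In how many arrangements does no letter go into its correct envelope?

!13 is the nearest integer to 13!/e.
13! = 6227020800, and 6227020800/e ≈ 2290792932.07, so !13 = 2290792932.

2290792932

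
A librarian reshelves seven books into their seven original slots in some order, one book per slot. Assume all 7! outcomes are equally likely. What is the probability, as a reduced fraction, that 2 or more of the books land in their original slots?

Favorable outcomes: Σ_{i≥2} C(7,i)·!(7-i) = 21·44 + 35·9 + 35·2 + 21·1 + 7·0 + 1·1 = 1331.
Total outcomes: 7! = 5040.
Probability = 1331/5040 = 1331/5040.

1331/5040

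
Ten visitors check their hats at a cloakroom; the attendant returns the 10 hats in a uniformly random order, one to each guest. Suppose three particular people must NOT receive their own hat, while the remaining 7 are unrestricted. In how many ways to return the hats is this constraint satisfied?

2656080

Inclusion-exclusion on the 3 forbidden self-matches:
Σ_{j=0}^{3} (-1)^j C(3,j)(10-j)!
= C(3,0)·10! - C(3,1)·9! + C(3,2)·8! - C(3,3)·7!
= 3628800 - 1088640 + 120960 - 5040
= 2656080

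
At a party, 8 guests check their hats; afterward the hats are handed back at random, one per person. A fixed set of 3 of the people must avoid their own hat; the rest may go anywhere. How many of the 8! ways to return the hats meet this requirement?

27240

Inclusion-exclusion on the 3 forbidden self-matches:
Σ_{j=0}^{3} (-1)^j C(3,j)(8-j)!
= C(3,0)·8! - C(3,1)·7! + C(3,2)·6! - C(3,3)·5!
= 40320 - 15120 + 2160 - 120
= 27240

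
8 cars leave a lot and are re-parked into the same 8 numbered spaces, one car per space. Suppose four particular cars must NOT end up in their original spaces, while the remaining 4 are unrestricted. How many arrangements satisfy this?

24024

Inclusion-exclusion on the 4 forbidden self-matches:
Σ_{j=0}^{4} (-1)^j C(4,j)(8-j)!
= C(4,0)·8! - C(4,1)·7! + C(4,2)·6! - C(4,3)·5! + C(4,4)·4!
= 40320 - 20160 + 4320 - 480 + 24
= 24024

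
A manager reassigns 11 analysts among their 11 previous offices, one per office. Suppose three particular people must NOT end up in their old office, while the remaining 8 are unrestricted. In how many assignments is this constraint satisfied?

Let A_j be the event that the j-th constrained one is fixed. By inclusion-exclusion over the 3 events:
Σ_{j=0}^{3} (-1)^j C(3,j)(11-j)!
= C(3,0)·11! - C(3,1)·10! + C(3,2)·9! - C(3,3)·8!
= 39916800 - 10886400 + 1088640 - 40320
= 30078720

30078720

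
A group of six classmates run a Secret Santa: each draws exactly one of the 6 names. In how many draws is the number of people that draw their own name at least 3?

56

Sum C(6,i)·!(6-i) for i = 3..6:
  i=3: C(6,3)·!3 = 20·2 = 40
  i=4: C(6,4)·!2 = 15·1 = 15
  i=5: C(6,5)·!1 = 6·0 = 0
  i=6: C(6,6)·!0 = 1·1 = 1
Total = 56.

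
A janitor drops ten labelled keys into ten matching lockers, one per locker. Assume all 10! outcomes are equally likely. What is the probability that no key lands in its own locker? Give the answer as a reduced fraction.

16481/44800

Favorable outcomes: !10 = 1334961.
Total outcomes: 10! = 3628800.
Probability = 1334961/3628800 = 16481/44800.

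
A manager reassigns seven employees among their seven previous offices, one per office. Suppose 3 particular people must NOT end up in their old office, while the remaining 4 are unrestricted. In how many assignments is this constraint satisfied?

Let A_j be the event that the j-th constrained one is fixed. By inclusion-exclusion over the 3 events:
Σ_{j=0}^{3} (-1)^j C(3,j)(7-j)!
= C(3,0)·7! - C(3,1)·6! + C(3,2)·5! - C(3,3)·4!
= 5040 - 2160 + 360 - 24
= 3216

3216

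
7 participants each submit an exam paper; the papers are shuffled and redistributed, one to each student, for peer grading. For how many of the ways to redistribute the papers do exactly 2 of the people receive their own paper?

Choose which 2 of the 7 are fixed: C(7,2) = 21.
The remaining 5 must be deranged: !5 = 44.
Total: 21 × 44 = 924.

924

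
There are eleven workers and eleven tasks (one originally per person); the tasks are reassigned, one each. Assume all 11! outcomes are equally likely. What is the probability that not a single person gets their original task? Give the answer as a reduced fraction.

1468457/3991680

Favorable outcomes: !11 = 14684570.
Total outcomes: 11! = 39916800.
Probability = 14684570/39916800 = 1468457/3991680.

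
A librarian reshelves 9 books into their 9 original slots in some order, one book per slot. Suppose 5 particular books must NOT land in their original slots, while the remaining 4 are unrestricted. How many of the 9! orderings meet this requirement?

205056

Inclusion-exclusion on the 5 forbidden self-matches:
Σ_{j=0}^{5} (-1)^j C(5,j)(9-j)!
= C(5,0)·9! - C(5,1)·8! + C(5,2)·7! - C(5,3)·6! + C(5,4)·5! - C(5,5)·4!
= 362880 - 201600 + 50400 - 7200 + 600 - 24
= 205056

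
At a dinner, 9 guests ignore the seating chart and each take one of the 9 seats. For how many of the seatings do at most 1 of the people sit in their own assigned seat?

266993

# with exactly i fixed is C(9,i)·!(9-i); sum over i=0..1:
  i=0: C(9,0)·!9 = 1·133496 = 133496
  i=1: C(9,1)·!8 = 9·14833 = 133497
Total = 266993.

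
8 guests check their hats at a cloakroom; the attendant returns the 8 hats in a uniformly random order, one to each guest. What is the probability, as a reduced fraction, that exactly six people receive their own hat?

1/1440

Favorable outcomes: C(8,6)·!2 = 28·1 = 28.
Total outcomes: 8! = 40320.
Probability = 28/40320 = 1/1440.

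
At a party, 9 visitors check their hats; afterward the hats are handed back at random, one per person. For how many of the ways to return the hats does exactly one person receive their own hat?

Pick the single fixed position: C(9,1) = 9 ways.
The other 8 form a derangement: !8 = 14833.
Total: 9 × 14833 = 133497.

133497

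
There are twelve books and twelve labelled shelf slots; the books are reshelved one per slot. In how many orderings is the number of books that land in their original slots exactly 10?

Choose which 10 of the 12 are fixed: C(12,10) = 66.
The other 2 form a derangement: !2 = 1.
Total: 66 × 1 = 66.

66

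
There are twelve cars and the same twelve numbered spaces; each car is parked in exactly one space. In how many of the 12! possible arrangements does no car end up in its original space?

176214841

!12 = 12! · Σ_{k=0}^{12} (-1)^k/k!
= 12! - 12!/1! + 12!/2! - 12!/3! + 12!/4! - 12!/5! + 12!/6! - 12!/7! + 12!/8! - 12!/9! + 12!/10! - 12!/11! + 12!/12!
= 479001600 - 479001600 + 239500800 - 79833600 + 19958400 - 3991680 + 665280 - 95040 + 11880 - 1320 + 132 - 12 + 1
= 176214841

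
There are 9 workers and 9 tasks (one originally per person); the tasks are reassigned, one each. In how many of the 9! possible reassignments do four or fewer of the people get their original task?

Sum C(9,i)·!(9-i) for i = 0..4:
  i=0: C(9,0)·!9 = 1·133496 = 133496
  i=1: C(9,1)·!8 = 9·14833 = 133497
  i=2: C(9,2)·!7 = 36·1854 = 66744
  i=3: C(9,3)·!6 = 84·265 = 22260
  i=4: C(9,4)·!5 = 126·44 = 5544
Total = 361541.

361541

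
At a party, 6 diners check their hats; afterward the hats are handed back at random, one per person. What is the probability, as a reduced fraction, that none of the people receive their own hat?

Favorable outcomes: !6 = 265.
Total outcomes: 6! = 720.
Probability = 265/720 = 53/144.

53/144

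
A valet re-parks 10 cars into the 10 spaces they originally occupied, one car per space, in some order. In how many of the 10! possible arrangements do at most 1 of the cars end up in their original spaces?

2669921

Sum C(10,i)·!(10-i) for i = 0..1:
  i=0: C(10,0)·!10 = 1·1334961 = 1334961
  i=1: C(10,1)·!9 = 10·133496 = 1334960
Total = 2669921.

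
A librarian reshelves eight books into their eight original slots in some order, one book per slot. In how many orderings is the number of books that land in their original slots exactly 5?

112

Pick the 5 fixed positions: C(8,5) = 56 ways.
The other 3 form a derangement: !3 = 2.
Total: 56 × 2 = 112.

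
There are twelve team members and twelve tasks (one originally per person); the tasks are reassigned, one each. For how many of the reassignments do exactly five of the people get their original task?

Pick the 5 fixed positions: C(12,5) = 792 ways.
The other 7 form a derangement: !7 = 1854.
Total: 792 × 1854 = 1468368.

1468368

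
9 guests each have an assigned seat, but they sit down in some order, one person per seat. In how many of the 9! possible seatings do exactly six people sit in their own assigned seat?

Choose which 6 of the 9 are fixed: C(9,6) = 84.
The other 3 form a derangement: !3 = 2.
Total: 84 × 2 = 168.

168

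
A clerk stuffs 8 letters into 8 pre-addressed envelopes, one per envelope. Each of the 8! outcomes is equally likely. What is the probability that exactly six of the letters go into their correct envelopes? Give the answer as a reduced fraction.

Favorable outcomes: C(8,6)·!2 = 28·1 = 28.
Total outcomes: 8! = 40320.
Probability = 28/40320 = 1/1440.

1/1440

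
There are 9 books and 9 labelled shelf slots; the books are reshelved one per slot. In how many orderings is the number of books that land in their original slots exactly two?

66744

Pick the 2 fixed positions: C(9,2) = 36 ways.
The other 7 form a derangement: !7 = 1854.
Total: 36 × 1854 = 66744.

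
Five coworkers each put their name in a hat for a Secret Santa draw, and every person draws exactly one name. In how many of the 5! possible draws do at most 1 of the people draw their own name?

89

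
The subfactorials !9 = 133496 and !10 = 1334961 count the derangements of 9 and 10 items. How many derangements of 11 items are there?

!11 = (11-1)·(!10 + !9) = 10·(1334961 + 133496) = 10·1468457 = 14684570.

14684570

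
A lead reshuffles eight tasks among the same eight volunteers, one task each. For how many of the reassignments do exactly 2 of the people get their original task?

Choose which 2 of the 8 are fixed: C(8,2) = 28.
The remaining 6 must be deranged: !6 = 265.
Total: 28 × 265 = 7420.

7420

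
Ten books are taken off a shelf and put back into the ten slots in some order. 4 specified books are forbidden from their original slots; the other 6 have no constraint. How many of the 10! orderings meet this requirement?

2399760

Inclusion-exclusion on the 4 forbidden self-matches:
Σ_{j=0}^{4} (-1)^j C(4,j)(10-j)!
= C(4,0)·10! - C(4,1)·9! + C(4,2)·8! - C(4,3)·7! + C(4,4)·6!
= 3628800 - 1451520 + 241920 - 20160 + 720
= 2399760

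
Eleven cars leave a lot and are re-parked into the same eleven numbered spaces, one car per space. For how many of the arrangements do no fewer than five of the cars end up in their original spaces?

146114

# with exactly i fixed is C(11,i)·!(11-i); sum over i=5..11:
  i=5: C(11,5)·!6 = 462·265 = 122430
  i=6: C(11,6)·!5 = 462·44 = 20328
  i=7: C(11,7)·!4 = 330·9 = 2970
  i=8: C(11,8)·!3 = 165·2 = 330
  i=9: C(11,9)·!2 = 55·1 = 55
  i=10: C(11,10)·!1 = 11·0 = 0
  i=11: C(11,11)·!0 = 1·1 = 1
Total = 146114.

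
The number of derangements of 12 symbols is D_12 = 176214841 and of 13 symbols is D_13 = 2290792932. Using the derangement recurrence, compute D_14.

D_14 = (14-1)·(D_13 + D_12) = 13·(2290792932 + 176214841) = 13·2467007773 = 32071101049.

32071101049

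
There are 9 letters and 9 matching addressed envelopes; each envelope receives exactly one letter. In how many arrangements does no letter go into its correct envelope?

133496

!9 = 9! · Σ_{k=0}^{9} (-1)^k/k!
= 9! - 9!/1! + 9!/2! - 9!/3! + 9!/4! - 9!/5! + 9!/6! - 9!/7! + 9!/8! - 9!/9!
= 362880 - 362880 + 181440 - 60480 + 15120 - 3024 + 504 - 72 + 9 - 1
= 133496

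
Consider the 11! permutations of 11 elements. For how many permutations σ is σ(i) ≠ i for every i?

14684570

Recurrence: !11 = 10·(!10 + !9).
!11 = 10·(1334961 + 133496) = 10·1468457 = 14684570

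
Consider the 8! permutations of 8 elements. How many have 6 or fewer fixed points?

40319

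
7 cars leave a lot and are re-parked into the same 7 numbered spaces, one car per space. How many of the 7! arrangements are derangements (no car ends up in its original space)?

The number of derangements of 7 is !7 = Σ_{k=0}^{7} (-1)^k·7!/k!
= 7! - 7!/1! + 7!/2! - 7!/3! + 7!/4! - 7!/5! + 7!/6! - 7!/7!
= 5040 - 5040 + 2520 - 840 + 210 - 42 + 7 - 1
= 1854

1854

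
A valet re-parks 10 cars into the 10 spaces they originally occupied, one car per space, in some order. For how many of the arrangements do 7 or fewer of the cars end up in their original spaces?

Sum C(10,i)·!(10-i) for i = 0..7:
  i=0: C(10,0)·!10 = 1·1334961 = 1334961
  i=1: C(10,1)·!9 = 10·133496 = 1334960
  i=2: C(10,2)·!8 = 45·14833 = 667485
  i=3: C(10,3)·!7 = 120·1854 = 222480
  i=4: C(10,4)·!6 = 210·265 = 55650
  i=5: C(10,5)·!5 = 252·44 = 11088
  i=6: C(10,6)·!4 = 210·9 = 1890
  i=7: C(10,7)·!3 = 120·2 = 240
Total = 3628754.

3628754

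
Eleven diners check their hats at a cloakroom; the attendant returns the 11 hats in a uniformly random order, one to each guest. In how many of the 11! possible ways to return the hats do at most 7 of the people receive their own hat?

39916414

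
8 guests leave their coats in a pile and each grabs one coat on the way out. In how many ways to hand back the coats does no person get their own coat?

14833

!8 = 8! · Σ_{k=0}^{8} (-1)^k/k!
= 8! - 8!/1! + 8!/2! - 8!/3! + 8!/4! - 8!/5! + 8!/6! - 8!/7! + 8!/8!
= 40320 - 40320 + 20160 - 6720 + 1680 - 336 + 56 - 8 + 1
= 14833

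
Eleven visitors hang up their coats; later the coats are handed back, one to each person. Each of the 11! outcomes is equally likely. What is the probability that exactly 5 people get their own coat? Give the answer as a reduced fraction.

53/17280

Favorable outcomes: C(11,5)·!6 = 462·265 = 122430.
Total outcomes: 11! = 39916800.
Probability = 122430/39916800 = 53/17280.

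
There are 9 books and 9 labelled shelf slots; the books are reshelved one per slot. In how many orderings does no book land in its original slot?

Recurrence: !9 = 8·(!8 + !7).
!9 = 8·(14833 + 1854) = 8·16687 = 133496

133496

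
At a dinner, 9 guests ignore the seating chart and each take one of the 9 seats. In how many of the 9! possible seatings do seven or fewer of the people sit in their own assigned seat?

# with exactly i fixed is C(9,i)·!(9-i); sum over i=0..7:
  i=0: C(9,0)·!9 = 1·133496 = 133496
  i=1: C(9,1)·!8 = 9·14833 = 133497
  i=2: C(9,2)·!7 = 36·1854 = 66744
  i=3: C(9,3)·!6 = 84·265 = 22260
  i=4: C(9,4)·!5 = 126·44 = 5544
  i=5: C(9,5)·!4 = 126·9 = 1134
  i=6: C(9,6)·!3 = 84·2 = 168
  i=7: C(9,7)·!2 = 36·1 = 36
Total = 362879.

362879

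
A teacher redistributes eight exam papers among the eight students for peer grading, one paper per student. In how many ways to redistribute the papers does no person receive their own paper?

14833

By inclusion-exclusion, !8 = Σ (-1)^k · 8!/k! for k=0..8
= 8! - 8!/1! + 8!/2! - 8!/3! + 8!/4! - 8!/5! + 8!/6! - 8!/7! + 8!/8!
= 40320 - 40320 + 20160 - 6720 + 1680 - 336 + 56 - 8 + 1
= 14833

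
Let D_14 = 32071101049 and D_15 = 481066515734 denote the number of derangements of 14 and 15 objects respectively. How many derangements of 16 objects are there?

7697064251745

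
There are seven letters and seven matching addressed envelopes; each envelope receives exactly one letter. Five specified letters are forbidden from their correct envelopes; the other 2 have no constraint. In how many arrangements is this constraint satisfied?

Let A_j be the event that the j-th constrained one is fixed. By inclusion-exclusion over the 5 events:
Σ_{j=0}^{5} (-1)^j C(5,j)(7-j)!
= C(5,0)·7! - C(5,1)·6! + C(5,2)·5! - C(5,3)·4! + C(5,4)·3! - C(5,5)·2!
= 5040 - 3600 + 1200 - 240 + 30 - 2
= 2428

2428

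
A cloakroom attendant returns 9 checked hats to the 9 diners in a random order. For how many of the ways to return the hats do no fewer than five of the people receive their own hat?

Sum C(9,i)·!(9-i) for i = 5..9:
  i=5: C(9,5)·!4 = 126·9 = 1134
  i=6: C(9,6)·!3 = 84·2 = 168
  i=7: C(9,7)·!2 = 36·1 = 36
  i=8: C(9,8)·!1 = 9·0 = 0
  i=9: C(9,9)·!0 = 1·1 = 1
Total = 1339.

1339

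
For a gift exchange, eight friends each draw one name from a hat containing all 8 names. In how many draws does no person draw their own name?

14833

Recurrence: !8 = 8·!7 + (-1)^8.
!8 = 8·1854 + 1 = 14833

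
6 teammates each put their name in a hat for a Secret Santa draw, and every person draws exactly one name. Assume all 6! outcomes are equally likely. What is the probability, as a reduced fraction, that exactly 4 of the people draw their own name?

Favorable outcomes: C(6,4)·!2 = 15·1 = 15.
Total outcomes: 6! = 720.
Probability = 15/720 = 1/48.

1/48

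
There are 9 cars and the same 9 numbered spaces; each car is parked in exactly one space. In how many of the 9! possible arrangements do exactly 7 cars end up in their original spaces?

Pick the 7 fixed positions: C(9,7) = 36 ways.
The remaining 2 must be deranged: !2 = 1.
Total: 36 × 1 = 36.

36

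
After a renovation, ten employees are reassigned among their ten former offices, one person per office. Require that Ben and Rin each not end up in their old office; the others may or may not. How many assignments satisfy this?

Inclusion-exclusion on the 2 forbidden self-matches:
Σ_{j=0}^{2} (-1)^j C(2,j)(10-j)!
= C(2,0)·10! - C(2,1)·9! + C(2,2)·8!
= 3628800 - 725760 + 40320
= 2943360

2943360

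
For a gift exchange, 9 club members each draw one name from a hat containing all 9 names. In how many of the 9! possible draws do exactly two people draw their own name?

66744

Choose which 2 of the 9 are fixed: C(9,2) = 36.
The other 7 form a derangement: !7 = 1854.
Total: 36 × 1854 = 66744.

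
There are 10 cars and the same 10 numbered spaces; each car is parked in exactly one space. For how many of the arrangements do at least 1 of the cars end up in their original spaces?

2293839

# with exactly i fixed is C(10,i)·!(10-i); sum over i=1..10:
  i=1: C(10,1)·!9 = 10·133496 = 1334960
  i=2: C(10,2)·!8 = 45·14833 = 667485
  i=3: C(10,3)·!7 = 120·1854 = 222480
  i=4: C(10,4)·!6 = 210·265 = 55650
  i=5: C(10,5)·!5 = 252·44 = 11088
  i=6: C(10,6)·!4 = 210·9 = 1890
  i=7: C(10,7)·!3 = 120·2 = 240
  i=8: C(10,8)·!2 = 45·1 = 45
  i=9: C(10,9)·!1 = 10·0 = 0
  i=10: C(10,10)·!0 = 1·1 = 1
Total = 2293839.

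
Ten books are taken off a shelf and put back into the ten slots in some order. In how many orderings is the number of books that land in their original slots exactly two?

Choose which 2 of the 10 are fixed: C(10,2) = 45.
The other 8 form a derangement: !8 = 14833.
Total: 45 × 14833 = 667485.

667485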